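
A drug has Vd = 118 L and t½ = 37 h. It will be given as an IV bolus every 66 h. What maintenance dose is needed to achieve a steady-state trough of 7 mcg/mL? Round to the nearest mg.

2018 mg

τ/t½ = 66/37 ≈ 1.7838, so f = (1/2)^(66/37) ≈ 0.290421.
Cmin,ss = (D/Vd)·f/(1−f), so D = Cmin,ss·Vd·(1−f)/f.
D = 7 × 118 × (1−f)/f ≈ 7 × 118 × 2.44328 ≈ 2018.15 mg.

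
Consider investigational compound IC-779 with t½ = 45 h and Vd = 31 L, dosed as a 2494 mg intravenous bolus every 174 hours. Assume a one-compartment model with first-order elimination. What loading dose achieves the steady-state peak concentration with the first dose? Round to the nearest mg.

2678 mg

f = (1/2)^(174/45) ≈ 0.068552; accumulation ratio R = 1/(1−f) ≈ 1.07360.
Loading dose to hit Cmax,ss on first dose: D_load = D_maint·R ≈ 2494 × 1.07360 ≈ 2677.56 mg.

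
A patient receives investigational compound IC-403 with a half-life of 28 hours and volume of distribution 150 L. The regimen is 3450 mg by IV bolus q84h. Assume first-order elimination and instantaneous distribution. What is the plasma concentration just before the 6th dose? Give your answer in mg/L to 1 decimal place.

f = (1/2)^(τ/t½) = (1/2)^(84/28) ≈ 0.1250.
C₀ = D/Vd = 3450/150 ≈ 23.000 mg/L.
Before the 6th dose, 5 doses have been given. Superposition: Cmin = C₀·(f + f² + … + f^5).
≈ 23.000 × (0.1250 + 0.0156 + 0.0020 + 0.0002 + 0.0000) ≈ 23.000 × 0.1428 ≈ 3.284 mg/L.

3.3 mg/L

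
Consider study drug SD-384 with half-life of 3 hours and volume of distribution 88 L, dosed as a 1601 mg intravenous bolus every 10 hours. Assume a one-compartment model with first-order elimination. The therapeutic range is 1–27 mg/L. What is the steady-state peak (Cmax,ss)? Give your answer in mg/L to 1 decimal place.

20.2 mg/L

k = ln2/t½ = ln2/3 ≈ 0.231049 h⁻¹; fraction remaining f = e^(−kτ) = e^(−0.231049×10) ≈ 0.0992.
Accumulation ratio R = 1/(1 − f) ≈ 1/0.9008 ≈ 1.1101.
Each bolus raises the concentration by D/Vd = 1601/88 ≈ 18.193 mg/L.
Cmax,ss = C₀/(1 − f) ≈ 18.193/0.9008 ≈ 20.196 mg/L.
Peak 20.2 mg/L vs MTC 27 mg/L: below toxic threshold.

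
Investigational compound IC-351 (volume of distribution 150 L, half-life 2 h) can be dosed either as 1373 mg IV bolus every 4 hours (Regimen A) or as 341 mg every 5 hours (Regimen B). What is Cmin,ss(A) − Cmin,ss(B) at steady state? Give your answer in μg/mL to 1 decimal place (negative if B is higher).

2.6 μg/mL

Regimen A: f = (1/2)^(4/2) ≈ 0.2500; Cmin,ss = (1373/150)·f/(1−f) ≈ 3.051 μg/mL.
Regimen B: f = (1/2)^(5/2) ≈ 0.1768; Cmin,ss = (341/150)·f/(1−f) ≈ 0.488 μg/mL.
Difference ≈ 3.051 − 0.488 ≈ 2.563 μg/mL.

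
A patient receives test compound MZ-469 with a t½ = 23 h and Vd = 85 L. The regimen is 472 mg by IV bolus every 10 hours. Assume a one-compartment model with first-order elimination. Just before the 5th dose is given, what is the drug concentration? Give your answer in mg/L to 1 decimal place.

11.1 mg/L

f = (1/2)^(τ/t½) = (1/2)^(10/23) ≈ 0.7398.
C₀ = D/Vd = 472/85 ≈ 5.553 mg/L.
Before the 5th dose, 4 doses have been given. Superposition: Cmin = C₀·(f + f² + … + f^4).
≈ 5.553 × (0.7398 + 0.5473 + 0.4049 + 0.2995) ≈ 5.553 × 1.9915 ≈ 11.059 mg/L.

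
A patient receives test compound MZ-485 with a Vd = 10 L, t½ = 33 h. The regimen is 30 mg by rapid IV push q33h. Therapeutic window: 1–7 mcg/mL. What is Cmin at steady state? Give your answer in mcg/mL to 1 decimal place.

τ = 33 h = 1 half-life, so f = (1/2)^1 = 0.5.
Accumulation ratio R = 1/(1 − f) = 1/0.5 = 2/1.
Single-dose peak C₀ = D/Vd = 30/10 = 3 mcg/mL.
Steady-state peak Cmax,ss = C₀·R = 3 × 2/1 ≈ 6.000 mcg/mL.
Steady-state trough Cmin,ss = Cmax,ss·f ≈ 6.000 × 0.5 ≈ 3.000 mcg/mL.
Trough 3.0 mcg/mL vs MEC 1 mcg/mL: adequate.

3.0 mcg/mL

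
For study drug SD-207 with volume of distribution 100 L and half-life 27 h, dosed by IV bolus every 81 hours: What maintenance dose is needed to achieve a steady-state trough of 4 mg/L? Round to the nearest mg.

2800 mg

τ/t½ = 81/27 ≈ 3, so f = (1/2)^(81/27) ≈ 0.125000.
Cmin,ss = (D/Vd)·f/(1−f), so D = Cmin,ss·Vd·(1−f)/f.
D = 4 × 100 × (1−f)/f ≈ 4 × 100 × 7.00000 ≈ 2800.00 mg.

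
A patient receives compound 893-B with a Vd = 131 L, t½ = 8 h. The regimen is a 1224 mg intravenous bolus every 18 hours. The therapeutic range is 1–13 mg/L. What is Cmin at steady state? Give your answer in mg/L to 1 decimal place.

2.5 mg/L

τ/t½ = 18/8 ≈ 2.25, so fraction remaining f = (1/2)^(18/8) ≈ 0.2102.
Accumulation ratio R = 1/(1 − f) ≈ 1/0.7898 ≈ 1.2661.
Single-dose peak C₀ = D/Vd = 1224/131 ≈ 9.344 mg/L.
Steady-state peak Cmax,ss = C₀·R ≈ 9.344 × 1.2661 ≈ 11.830 mg/L.
One interval later, Cmin,ss = Cmax,ss·e^(−kτ) ≈ 11.830 × 0.2102 ≈ 2.487 mg/L.
Trough 2.5 mg/L vs MEC 1 mg/L: adequate.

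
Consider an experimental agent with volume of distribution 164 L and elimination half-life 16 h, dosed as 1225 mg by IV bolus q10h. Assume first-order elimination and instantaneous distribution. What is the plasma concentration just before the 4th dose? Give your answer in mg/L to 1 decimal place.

f = (1/2)^(τ/t½) = (1/2)^(10/16) ≈ 0.6484.
C₀ = D/Vd = 1225/164 ≈ 7.470 mg/L.
Before the 4th dose, 3 doses have been given. Superposition: Cmin = C₀·(f + f² + … + f^3).
≈ 7.470 × (0.6484 + 0.4204 + 0.2726) ≈ 7.470 × 1.3414 ≈ 10.020 mg/L.

10.0 mg/L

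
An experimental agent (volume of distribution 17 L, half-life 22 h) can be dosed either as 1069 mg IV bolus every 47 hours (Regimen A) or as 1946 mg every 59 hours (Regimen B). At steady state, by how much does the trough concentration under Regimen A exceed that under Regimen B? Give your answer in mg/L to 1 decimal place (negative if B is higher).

-2.6 mg/L

Regimen A: f = (1/2)^(47/22) ≈ 0.2275; Cmin,ss = (1069/17)·f/(1−f) ≈ 18.519 mg/L.
Regimen B: f = (1/2)^(59/22) ≈ 0.1558; Cmin,ss = (1946/17)·f/(1−f) ≈ 21.126 mg/L.
Difference ≈ 18.519 − 21.126 ≈ -2.607 mg/L.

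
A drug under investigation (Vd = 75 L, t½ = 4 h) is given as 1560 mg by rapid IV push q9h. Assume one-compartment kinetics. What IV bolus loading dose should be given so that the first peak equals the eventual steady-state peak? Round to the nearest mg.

1975 mg

f = (1/2)^(9/4) ≈ 0.210224; accumulation ratio R = 1/(1−f) ≈ 1.26618.
Loading dose to hit Cmax,ss on first dose: D_load = D_maint·R ≈ 1560 × 1.26618 ≈ 1975.24 mg.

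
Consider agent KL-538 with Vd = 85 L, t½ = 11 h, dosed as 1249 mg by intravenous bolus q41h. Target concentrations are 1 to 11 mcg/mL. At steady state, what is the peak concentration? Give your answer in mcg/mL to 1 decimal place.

15.9 mcg/mL

k = ln2/t½ = ln2/11 ≈ 0.063013 h⁻¹; fraction remaining f = e^(−kτ) = e^(−0.063013×41) ≈ 0.0755.
At steady state, accumulation factor R = 1/(1 − e^(−kτ)) ≈ 1.0817.
Each bolus raises the concentration by D/Vd = 1249/85 ≈ 14.694 mcg/mL.
Steady-state peak Cmax,ss = C₀·R ≈ 14.694 × 1.0817 ≈ 15.894 mcg/mL.
Peak 15.9 mcg/mL vs MTC 11 mcg/mL: exceeds toxic threshold.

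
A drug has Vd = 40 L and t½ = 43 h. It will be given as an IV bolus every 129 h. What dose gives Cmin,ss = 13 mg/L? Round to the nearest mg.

τ/t½ = 129/43 ≈ 3, so f = (1/2)^(129/43) ≈ 0.125000.
Cmin,ss = (D/Vd)·f/(1−f), so D = Cmin,ss·Vd·(1−f)/f.
D = 13 × 40 × (1−f)/f ≈ 13 × 40 × 7.00000 ≈ 3640.00 mg.

3640 mg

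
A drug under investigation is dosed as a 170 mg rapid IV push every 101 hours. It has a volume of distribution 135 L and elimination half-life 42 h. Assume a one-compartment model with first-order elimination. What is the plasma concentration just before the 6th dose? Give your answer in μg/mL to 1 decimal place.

0.3 μg/mL

f = (1/2)^(τ/t½) = (1/2)^(101/42) ≈ 0.1888.
C₀ = D/Vd = 170/135 ≈ 1.259 μg/mL.
Before the 6th dose, 5 doses have been given. Superposition: Cmin = C₀·(f + f² + … + f^5).
≈ 1.259 × (0.1888 + 0.0356 + 0.0067 + 0.0013 + 0.0002) ≈ 1.259 × 0.2326 ≈ 0.293 μg/mL.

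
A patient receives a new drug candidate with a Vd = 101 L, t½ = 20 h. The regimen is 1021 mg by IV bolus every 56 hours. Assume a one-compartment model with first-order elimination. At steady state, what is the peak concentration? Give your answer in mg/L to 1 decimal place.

k = ln2/t½ = ln2/20 ≈ 0.034657 h⁻¹; fraction remaining f = e^(−kτ) = e^(−0.034657×56) ≈ 0.1436.
At steady state, accumulation factor R = 1/(1 − e^(−kτ)) ≈ 1.1677.
Each bolus raises the concentration by D/Vd = 1021/101 ≈ 10.109 mg/L.
Steady-state peak Cmax,ss = C₀·R ≈ 10.109 × 1.1677 ≈ 11.804 mg/L.

11.8 mg/L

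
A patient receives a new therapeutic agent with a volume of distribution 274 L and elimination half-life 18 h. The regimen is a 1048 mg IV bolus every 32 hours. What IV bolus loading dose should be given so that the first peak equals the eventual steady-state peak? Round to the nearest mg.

f = (1/2)^(32/18) ≈ 0.291632; accumulation ratio R = 1/(1−f) ≈ 1.41170.
Loading dose to hit Cmax,ss on first dose: D_load = D_maint·R ≈ 1048 × 1.41170 ≈ 1479.46 mg.

1479 mg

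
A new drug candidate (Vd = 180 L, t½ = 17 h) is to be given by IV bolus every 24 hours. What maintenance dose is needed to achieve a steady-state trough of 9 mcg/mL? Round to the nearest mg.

2690 mg

τ/t½ = 24/17 ≈ 1.4118, so f = (1/2)^(24/17) ≈ 0.375852.
Cmin,ss = (D/Vd)·f/(1−f), so D = Cmin,ss·Vd·(1−f)/f.
D = 9 × 180 × (1−f)/f ≈ 9 × 180 × 1.66062 ≈ 2690.20 mg.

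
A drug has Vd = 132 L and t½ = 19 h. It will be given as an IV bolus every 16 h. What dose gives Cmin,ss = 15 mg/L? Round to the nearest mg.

τ/t½ = 16/19 ≈ 0.84211, so f = (1/2)^(16/19) ≈ 0.557829.
Cmin,ss = (D/Vd)·f/(1−f), so D = Cmin,ss·Vd·(1−f)/f.
D = 15 × 132 × (1−f)/f ≈ 15 × 132 × 0.79266 ≈ 1569.47 mg.

1569 mg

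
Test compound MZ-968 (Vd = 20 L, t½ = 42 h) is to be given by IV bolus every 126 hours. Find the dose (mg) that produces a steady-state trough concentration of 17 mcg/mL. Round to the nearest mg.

τ/t½ = 126/42 ≈ 3, so f = (1/2)^(126/42) ≈ 0.125000.
Cmin,ss = (D/Vd)·f/(1−f), so D = Cmin,ss·Vd·(1−f)/f.
D = 17 × 20 × (1−f)/f ≈ 17 × 20 × 7.00000 ≈ 2380.00 mg.

2380 mg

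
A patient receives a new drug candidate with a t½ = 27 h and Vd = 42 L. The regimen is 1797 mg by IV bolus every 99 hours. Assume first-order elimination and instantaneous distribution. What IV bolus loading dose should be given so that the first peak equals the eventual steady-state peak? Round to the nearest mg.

1951 mg

f = (1/2)^(99/27) ≈ 0.078745; accumulation ratio R = 1/(1−f) ≈ 1.08548.
Loading dose to hit Cmax,ss on first dose: D_load = D_maint·R ≈ 1797 × 1.08548 ≈ 1950.61 mg.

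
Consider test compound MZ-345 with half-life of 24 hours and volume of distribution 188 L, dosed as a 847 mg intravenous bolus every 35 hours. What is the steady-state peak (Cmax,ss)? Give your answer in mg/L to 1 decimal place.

Over one 35-h interval, 35/24 ≈ 1.4583 half-lives elapse, leaving f ≈ 0.3639 of each dose.
At steady state, accumulation factor R = 1/(1 − e^(−kτ)) ≈ 1.5721.
Each bolus raises the concentration by D/Vd = 847/188 ≈ 4.505 mg/L.
Steady-state peak Cmax,ss = C₀·R ≈ 4.505 × 1.5721 ≈ 7.082 mg/L.

7.1 mg/L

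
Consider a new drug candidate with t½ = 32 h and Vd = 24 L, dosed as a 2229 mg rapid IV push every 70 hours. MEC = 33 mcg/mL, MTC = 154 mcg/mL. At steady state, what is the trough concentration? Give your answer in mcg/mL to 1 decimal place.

26.1 mcg/mL

Over one 70-h interval, 70/32 ≈ 2.1875 half-lives elapse, leaving f ≈ 0.2195 of each dose.
Accumulation ratio R = 1/(1 − f) ≈ 1/0.7805 ≈ 1.2812.
Each bolus raises the concentration by D/Vd = 2229/24 ≈ 92.875 mcg/mL.
Steady-state peak Cmax,ss = C₀·R ≈ 92.875 × 1.2812 ≈ 118.991 mcg/mL.
One interval later, Cmin,ss = Cmax,ss·e^(−kτ) ≈ 118.991 × 0.2195 ≈ 26.119 mcg/mL.
Trough 26.1 mcg/mL vs MEC 33 mcg/mL: subtherapeutic.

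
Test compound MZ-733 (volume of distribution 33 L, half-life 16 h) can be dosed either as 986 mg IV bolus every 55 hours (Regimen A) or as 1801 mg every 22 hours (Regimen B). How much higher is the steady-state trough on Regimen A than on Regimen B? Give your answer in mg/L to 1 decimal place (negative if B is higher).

Regimen A: f = (1/2)^(55/16) ≈ 0.0923; Cmin,ss = (986/33)·f/(1−f) ≈ 3.038 mg/L.
Regimen B: f = (1/2)^(22/16) ≈ 0.3856; Cmin,ss = (1801/33)·f/(1−f) ≈ 34.252 mg/L.
Difference ≈ 3.038 − 34.252 ≈ -31.214 mg/L.

-31.2 mg/L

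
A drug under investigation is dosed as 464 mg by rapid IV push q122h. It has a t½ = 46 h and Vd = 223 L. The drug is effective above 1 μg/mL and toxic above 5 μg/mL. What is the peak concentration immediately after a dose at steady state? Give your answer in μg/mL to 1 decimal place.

2.5 μg/mL

τ/t½ = 122/46 ≈ 2.6522, so fraction remaining f = (1/2)^(122/46) ≈ 0.1591.
At steady state, accumulation factor R = 1/(1 − e^(−kτ)) ≈ 1.1892.
Each bolus raises the concentration by D/Vd = 464/223 ≈ 2.081 μg/mL.
Steady-state peak Cmax,ss = C₀·R ≈ 2.081 × 1.1892 ≈ 2.475 μg/mL.
Peak 2.5 μg/mL vs MTC 5 μg/mL: below toxic threshold.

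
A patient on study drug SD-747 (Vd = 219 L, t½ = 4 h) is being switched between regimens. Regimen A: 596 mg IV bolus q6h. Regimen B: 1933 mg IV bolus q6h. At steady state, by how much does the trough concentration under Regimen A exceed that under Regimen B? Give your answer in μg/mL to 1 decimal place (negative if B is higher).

Regimen A: f = (1/2)^(6/4) ≈ 0.3536; Cmin,ss = (596/219)·f/(1−f) ≈ 1.489 μg/mL.
Regimen B: f = (1/2)^(6/4) ≈ 0.3536; Cmin,ss = (1933/219)·f/(1−f) ≈ 4.828 μg/mL.
Difference ≈ 1.489 − 4.828 ≈ -3.339 μg/mL.

-3.3 μg/mL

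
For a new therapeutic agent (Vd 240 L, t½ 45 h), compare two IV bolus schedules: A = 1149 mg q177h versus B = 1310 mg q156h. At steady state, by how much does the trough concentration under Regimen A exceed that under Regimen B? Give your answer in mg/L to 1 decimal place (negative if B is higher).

Regimen A: f = (1/2)^(177/45) ≈ 0.0655; Cmin,ss = (1149/240)·f/(1−f) ≈ 0.336 mg/L.
Regimen B: f = (1/2)^(156/45) ≈ 0.0905; Cmin,ss = (1310/240)·f/(1−f) ≈ 0.543 mg/L.
Difference ≈ 0.336 − 0.543 ≈ -0.207 mg/L.

-0.2 mg/L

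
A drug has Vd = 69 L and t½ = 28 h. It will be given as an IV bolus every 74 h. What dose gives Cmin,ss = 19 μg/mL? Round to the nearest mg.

τ/t½ = 74/28 ≈ 2.6429, so f = (1/2)^(74/28) ≈ 0.160111.
Cmin,ss = (D/Vd)·f/(1−f), so D = Cmin,ss·Vd·(1−f)/f.
D = 19 × 69 × (1−f)/f ≈ 19 × 69 × 5.24567 ≈ 6877.07 mg.

6877 mg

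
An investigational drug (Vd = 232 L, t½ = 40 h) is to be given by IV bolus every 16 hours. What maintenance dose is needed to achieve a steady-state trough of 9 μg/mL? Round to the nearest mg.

667 mg

τ/t½ = 16/40 ≈ 0.4, so f = (1/2)^(16/40) ≈ 0.757858.
Cmin,ss = (D/Vd)·f/(1−f), so D = Cmin,ss·Vd·(1−f)/f.
D = 9 × 232 × (1−f)/f ≈ 9 × 232 × 0.31951 ≈ 667.14 mg.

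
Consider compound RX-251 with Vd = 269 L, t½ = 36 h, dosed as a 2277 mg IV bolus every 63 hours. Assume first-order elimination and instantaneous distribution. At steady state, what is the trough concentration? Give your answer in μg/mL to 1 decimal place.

3.6 μg/mL

Over one 63-h interval, 63/36 ≈ 1.75 half-lives elapse, leaving f ≈ 0.2973 of each dose.
Accumulation ratio R = 1/(1 − f) ≈ 1/0.7027 ≈ 1.4231.
Single-dose peak C₀ = D/Vd = 2277/269 ≈ 8.465 μg/mL.
Cmax,ss = C₀/(1 − f) ≈ 8.465/0.7027 ≈ 12.046 μg/mL.
One interval later, Cmin,ss = Cmax,ss·e^(−kτ) ≈ 12.046 × 0.2973 ≈ 3.581 μg/mL.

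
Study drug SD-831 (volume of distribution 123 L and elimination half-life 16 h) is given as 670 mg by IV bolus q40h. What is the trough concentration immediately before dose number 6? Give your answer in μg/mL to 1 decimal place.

1.2 μg/mL

f = (1/2)^(τ/t½) = (1/2)^(40/16) ≈ 0.1768.
C₀ = D/Vd = 670/123 ≈ 5.447 μg/mL.
Before the 6th dose, 5 doses have been given. Superposition: Cmin = C₀·(f + f² + … + f^5).
≈ 5.447 × (0.1768 + 0.0313 + 0.0055 + 0.0010 + 0.0002) ≈ 5.447 × 0.2148 ≈ 1.170 μg/mL.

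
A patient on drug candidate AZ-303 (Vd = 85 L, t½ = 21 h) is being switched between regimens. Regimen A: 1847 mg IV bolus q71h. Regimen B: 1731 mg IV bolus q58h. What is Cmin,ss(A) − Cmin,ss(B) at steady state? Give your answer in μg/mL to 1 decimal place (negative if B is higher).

Regimen A: f = (1/2)^(71/21) ≈ 0.0960; Cmin,ss = (1847/85)·f/(1−f) ≈ 2.308 μg/mL.
Regimen B: f = (1/2)^(58/21) ≈ 0.1474; Cmin,ss = (1731/85)·f/(1−f) ≈ 3.521 μg/mL.
Difference ≈ 2.308 − 3.521 ≈ -1.213 μg/mL.

-1.2 μg/mL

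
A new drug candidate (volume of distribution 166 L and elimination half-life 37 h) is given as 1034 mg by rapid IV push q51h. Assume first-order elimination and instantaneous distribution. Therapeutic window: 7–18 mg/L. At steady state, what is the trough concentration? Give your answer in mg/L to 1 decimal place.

Over one 51-h interval, 51/37 ≈ 1.3784 half-lives elapse, leaving f ≈ 0.3847 of each dose.
At steady state, accumulation factor R = 1/(1 − e^(−kτ)) ≈ 1.6252.
Each bolus raises the concentration by D/Vd = 1034/166 ≈ 6.229 mg/L.
Cmax,ss = C₀/(1 − f) ≈ 6.229/0.6153 ≈ 10.124 mg/L.
Steady-state trough Cmin,ss = Cmax,ss·f ≈ 10.124 × 0.3847 ≈ 3.895 mg/L.
Trough 3.9 mg/L vs MEC 7 mg/L: subtherapeutic.

3.9 mg/L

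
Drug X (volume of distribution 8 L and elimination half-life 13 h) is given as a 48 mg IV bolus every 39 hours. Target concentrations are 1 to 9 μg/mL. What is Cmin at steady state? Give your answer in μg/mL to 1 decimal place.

0.9 μg/mL

τ = 39 h = 3 half-lives, so f = (1/2)^3 = 0.125.
At steady state, R = 1/(1 − 0.125) = 8/7.
Single-dose peak C₀ = D/Vd = 48/8 = 6 μg/mL.
Steady-state peak Cmax,ss = C₀·R = 6 × 8/7 ≈ 6.857 μg/mL.
Steady-state trough Cmin,ss = Cmax,ss·f ≈ 6.857 × 0.125 ≈ 0.857 μg/mL.
Trough 0.9 μg/mL vs MEC 1 μg/mL: subtherapeutic.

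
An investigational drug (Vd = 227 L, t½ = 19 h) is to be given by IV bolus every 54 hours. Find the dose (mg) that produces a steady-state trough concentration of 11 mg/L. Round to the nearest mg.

15408 mg

τ/t½ = 54/19 ≈ 2.8421, so f = (1/2)^(54/19) ≈ 0.139457.
Cmin,ss = (D/Vd)·f/(1−f), so D = Cmin,ss·Vd·(1−f)/f.
D = 11 × 227 × (1−f)/f ≈ 11 × 227 × 6.17067 ≈ 15408.16 mg.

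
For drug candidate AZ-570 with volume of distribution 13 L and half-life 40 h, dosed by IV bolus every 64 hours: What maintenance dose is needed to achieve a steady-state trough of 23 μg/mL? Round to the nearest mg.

607 mg

τ/t½ = 64/40 ≈ 1.6, so f = (1/2)^(64/40) ≈ 0.329877.
Cmin,ss = (D/Vd)·f/(1−f), so D = Cmin,ss·Vd·(1−f)/f.
D = 23 × 13 × (1−f)/f ≈ 23 × 13 × 2.03143 ≈ 607.40 mg.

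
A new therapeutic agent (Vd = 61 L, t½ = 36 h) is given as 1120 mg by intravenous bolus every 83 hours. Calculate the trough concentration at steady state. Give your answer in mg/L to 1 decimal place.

4.7 mg/L

Over one 83-h interval, 83/36 ≈ 2.3056 half-lives elapse, leaving f ≈ 0.2023 of each dose.
At steady state, accumulation factor R = 1/(1 − e^(−kτ)) ≈ 1.2536.
Each bolus raises the concentration by D/Vd = 1120/61 ≈ 18.361 mg/L.
Cmax,ss = C₀/(1 − f) ≈ 18.361/0.7977 ≈ 23.017 mg/L.
Steady-state trough Cmin,ss = Cmax,ss·f ≈ 23.017 × 0.2023 ≈ 4.656 mg/L.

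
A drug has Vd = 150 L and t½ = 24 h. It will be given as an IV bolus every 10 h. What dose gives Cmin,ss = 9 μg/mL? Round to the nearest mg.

452 mg

τ/t½ = 10/24 ≈ 0.41667, so f = (1/2)^(10/24) ≈ 0.749154.
Cmin,ss = (D/Vd)·f/(1−f), so D = Cmin,ss·Vd·(1−f)/f.
D = 9 × 150 × (1−f)/f ≈ 9 × 150 × 0.33484 ≈ 452.03 mg.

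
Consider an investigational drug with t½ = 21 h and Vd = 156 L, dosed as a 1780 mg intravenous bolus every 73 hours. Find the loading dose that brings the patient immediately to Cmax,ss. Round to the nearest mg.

f = (1/2)^(73/21) ≈ 0.089859; accumulation ratio R = 1/(1−f) ≈ 1.09873.
Loading dose to hit Cmax,ss on first dose: D_load = D_maint·R ≈ 1780 × 1.09873 ≈ 1955.74 mg.

1956 mg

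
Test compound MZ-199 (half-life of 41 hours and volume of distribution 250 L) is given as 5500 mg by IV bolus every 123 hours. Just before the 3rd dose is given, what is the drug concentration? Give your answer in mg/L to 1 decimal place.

3.1 mg/L

f = (1/2)^(τ/t½) = (1/2)^(123/41) ≈ 0.1250.
C₀ = D/Vd = 5500/250 ≈ 22.000 mg/L.
Before the 3rd dose, 2 doses have been given. Superposition: Cmin = C₀·(f + f²).
≈ 22.000 × (0.1250 + 0.0156) ≈ 22.000 × 0.1406 ≈ 3.093 mg/L.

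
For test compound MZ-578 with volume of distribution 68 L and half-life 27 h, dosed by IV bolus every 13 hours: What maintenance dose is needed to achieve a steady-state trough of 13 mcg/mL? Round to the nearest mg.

τ/t½ = 13/27 ≈ 0.48148, so f = (1/2)^(13/27) ≈ 0.716242.
Cmin,ss = (D/Vd)·f/(1−f), so D = Cmin,ss·Vd·(1−f)/f.
D = 13 × 68 × (1−f)/f ≈ 13 × 68 × 0.39618 ≈ 350.22 mg.

350 mg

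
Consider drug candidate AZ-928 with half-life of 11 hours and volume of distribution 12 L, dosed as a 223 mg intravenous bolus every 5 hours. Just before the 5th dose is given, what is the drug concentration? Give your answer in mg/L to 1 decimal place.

f = (1/2)^(τ/t½) = (1/2)^(5/11) ≈ 0.7297.
C₀ = D/Vd = 223/12 ≈ 18.583 mg/L.
Before the 5th dose, 4 doses have been given. Superposition: Cmin = C₀·(f + f² + … + f^4).
≈ 18.583 × (0.7297 + 0.5325 + 0.3885 + 0.2835) ≈ 18.583 × 1.9342 ≈ 35.943 mg/L.

35.9 mg/L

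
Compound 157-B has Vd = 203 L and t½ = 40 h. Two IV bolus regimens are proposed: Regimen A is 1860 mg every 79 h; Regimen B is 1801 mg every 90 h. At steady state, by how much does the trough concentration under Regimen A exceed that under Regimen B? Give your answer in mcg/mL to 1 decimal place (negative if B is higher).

0.8 mcg/mL

Regimen A: f = (1/2)^(79/40) ≈ 0.2544; Cmin,ss = (1860/203)·f/(1−f) ≈ 3.126 mcg/mL.
Regimen B: f = (1/2)^(90/40) ≈ 0.2102; Cmin,ss = (1801/203)·f/(1−f) ≈ 2.361 mcg/mL.
Difference ≈ 3.126 − 2.361 ≈ 0.765 mcg/mL.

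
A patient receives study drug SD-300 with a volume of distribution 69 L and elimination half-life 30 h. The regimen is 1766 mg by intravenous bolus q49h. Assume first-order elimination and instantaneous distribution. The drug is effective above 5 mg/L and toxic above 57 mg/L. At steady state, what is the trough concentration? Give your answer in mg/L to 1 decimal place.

Over one 49-h interval, 49/30 ≈ 1.6333 half-lives elapse, leaving f ≈ 0.3223 of each dose.
At steady state, accumulation factor R = 1/(1 − e^(−kτ)) ≈ 1.4756.
Each bolus raises the concentration by D/Vd = 1766/69 ≈ 25.594 mg/L.
Cmax,ss = C₀/(1 − f) ≈ 25.594/0.6777 ≈ 37.766 mg/L.
Steady-state trough Cmin,ss = Cmax,ss·f ≈ 37.766 × 0.3223 ≈ 12.172 mg/L.
Trough 12.2 mg/L vs MEC 5 mg/L: adequate.

12.2 mg/L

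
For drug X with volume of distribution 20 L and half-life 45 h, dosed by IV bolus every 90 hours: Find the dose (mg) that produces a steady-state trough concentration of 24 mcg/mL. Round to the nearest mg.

τ/t½ = 90/45 ≈ 2, so f = (1/2)^(90/45) ≈ 0.250000.
Cmin,ss = (D/Vd)·f/(1−f), so D = Cmin,ss·Vd·(1−f)/f.
D = 24 × 20 × (1−f)/f ≈ 24 × 20 × 3.00000 ≈ 1440.00 mg.

1440 mg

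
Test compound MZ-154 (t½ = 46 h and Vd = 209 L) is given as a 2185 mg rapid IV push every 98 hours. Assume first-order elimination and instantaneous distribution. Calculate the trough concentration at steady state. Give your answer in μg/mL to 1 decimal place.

k = ln2/t½ = ln2/46 ≈ 0.015068 h⁻¹; fraction remaining f = e^(−kτ) = e^(−0.015068×98) ≈ 0.2284.
Each bolus raises the concentration by D/Vd = 2185/209 ≈ 10.455 μg/mL.
Steady-state trough Cmin,ss = C₀·f/(1−f) ≈ 10.455 × 0.2284/0.7716 ≈ 3.095 μg/mL.

3.1 μg/mL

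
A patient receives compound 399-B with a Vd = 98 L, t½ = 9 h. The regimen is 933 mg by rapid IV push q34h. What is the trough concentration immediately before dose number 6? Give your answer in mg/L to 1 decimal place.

0.7 mg/L

f = (1/2)^(τ/t½) = (1/2)^(34/9) ≈ 0.0729.
C₀ = D/Vd = 933/98 ≈ 9.520 mg/L.
Before the 6th dose, 5 doses have been given. Superposition: Cmin = C₀·(f + f² + … + f^5).
≈ 9.520 × (0.0729 + 0.0053 + 0.0004 + 0.0000 + 0.0000) ≈ 9.520 × 0.0786 ≈ 0.748 mg/L.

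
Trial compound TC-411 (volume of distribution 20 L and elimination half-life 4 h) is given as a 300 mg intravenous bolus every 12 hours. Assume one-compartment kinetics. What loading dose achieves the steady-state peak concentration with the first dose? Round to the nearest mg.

343 mg

f = (1/2)^(12/4) ≈ 0.125000; accumulation ratio R = 1/(1−f) ≈ 1.14286.
Loading dose to hit Cmax,ss on first dose: D_load = D_maint·R ≈ 300 × 1.14286 ≈ 342.86 mg.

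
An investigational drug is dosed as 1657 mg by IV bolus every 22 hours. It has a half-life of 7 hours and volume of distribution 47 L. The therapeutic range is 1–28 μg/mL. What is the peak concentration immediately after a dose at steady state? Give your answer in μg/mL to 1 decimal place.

39.8 μg/mL

Over one 22-h interval, 22/7 ≈ 3.1429 half-lives elapse, leaving f ≈ 0.1132 of each dose.
At steady state, accumulation factor R = 1/(1 − e^(−kτ)) ≈ 1.1276.
Each bolus raises the concentration by D/Vd = 1657/47 ≈ 35.255 μg/mL.
Steady-state peak Cmax,ss = C₀·R ≈ 35.255 × 1.1276 ≈ 39.754 μg/mL.
Peak 39.8 μg/mL vs MTC 28 μg/mL: exceeds toxic threshold.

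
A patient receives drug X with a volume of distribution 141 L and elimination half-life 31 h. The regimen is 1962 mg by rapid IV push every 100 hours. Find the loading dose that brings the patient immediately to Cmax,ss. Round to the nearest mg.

f = (1/2)^(100/31) ≈ 0.106890; accumulation ratio R = 1/(1−f) ≈ 1.11968.
Loading dose to hit Cmax,ss on first dose: D_load = D_maint·R ≈ 1962 × 1.11968 ≈ 2196.81 mg.

2197 mg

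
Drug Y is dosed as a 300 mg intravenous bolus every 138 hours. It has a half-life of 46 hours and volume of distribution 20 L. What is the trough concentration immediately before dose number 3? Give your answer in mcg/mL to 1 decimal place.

f = (1/2)^(τ/t½) = (1/2)^(138/46) ≈ 0.1250.
C₀ = D/Vd = 300/20 ≈ 15.000 mcg/mL.
Before the 3rd dose, 2 doses have been given. Superposition: Cmin = C₀·(f + f²).
≈ 15.000 × (0.1250 + 0.0156) ≈ 15.000 × 0.1406 ≈ 2.109 mcg/mL.

2.1 mcg/mL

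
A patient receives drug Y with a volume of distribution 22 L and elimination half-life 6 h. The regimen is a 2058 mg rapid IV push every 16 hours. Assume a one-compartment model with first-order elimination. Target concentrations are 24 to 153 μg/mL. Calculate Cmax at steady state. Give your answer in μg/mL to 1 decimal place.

111.0 μg/mL

Over one 16-h interval, 16/6 ≈ 2.6667 half-lives elapse, leaving f ≈ 0.1575 of each dose.
Accumulation ratio R = 1/(1 − f) ≈ 1/0.8425 ≈ 1.1869.
Single-dose peak C₀ = D/Vd = 2058/22 ≈ 93.545 μg/mL.
Cmax,ss = C₀/(1 − f) ≈ 93.545/0.8425 ≈ 111.033 μg/mL.
Peak 111.0 μg/mL vs MTC 153 μg/mL: below toxic threshold.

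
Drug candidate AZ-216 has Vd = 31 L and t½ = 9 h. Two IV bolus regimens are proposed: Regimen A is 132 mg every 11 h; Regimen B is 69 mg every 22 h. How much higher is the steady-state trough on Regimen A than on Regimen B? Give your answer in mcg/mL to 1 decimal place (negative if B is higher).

Regimen A: f = (1/2)^(11/9) ≈ 0.4286; Cmin,ss = (132/31)·f/(1−f) ≈ 3.194 mcg/mL.
Regimen B: f = (1/2)^(22/9) ≈ 0.1837; Cmin,ss = (69/31)·f/(1−f) ≈ 0.501 mcg/mL.
Difference ≈ 3.194 − 0.501 ≈ 2.693 mcg/mL.

2.7 mcg/mL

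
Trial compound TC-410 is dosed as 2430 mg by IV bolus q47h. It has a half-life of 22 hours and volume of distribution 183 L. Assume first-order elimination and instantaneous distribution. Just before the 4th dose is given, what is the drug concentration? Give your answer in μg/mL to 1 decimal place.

3.9 μg/mL

f = (1/2)^(τ/t½) = (1/2)^(47/22) ≈ 0.2275.
C₀ = D/Vd = 2430/183 ≈ 13.279 μg/mL.
Before the 4th dose, 3 doses have been given. Superposition: Cmin = C₀·(f + f² + … + f^3).
≈ 13.279 × (0.2275 + 0.0518 + 0.0118) ≈ 13.279 × 0.2911 ≈ 3.866 μg/mL.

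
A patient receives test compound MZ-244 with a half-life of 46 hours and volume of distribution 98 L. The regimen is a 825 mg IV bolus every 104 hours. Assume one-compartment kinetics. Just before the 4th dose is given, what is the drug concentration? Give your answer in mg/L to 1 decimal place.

2.2 mg/L

f = (1/2)^(τ/t½) = (1/2)^(104/46) ≈ 0.2086.
C₀ = D/Vd = 825/98 ≈ 8.418 mg/L.
Before the 4th dose, 3 doses have been given. Superposition: Cmin = C₀·(f + f² + … + f^3).
≈ 8.418 × (0.2086 + 0.0435 + 0.0091) ≈ 8.418 × 0.2612 ≈ 2.199 mg/L.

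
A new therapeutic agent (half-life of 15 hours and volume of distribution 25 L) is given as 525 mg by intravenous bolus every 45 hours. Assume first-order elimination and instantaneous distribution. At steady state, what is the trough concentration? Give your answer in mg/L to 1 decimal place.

The dosing interval is 3 half-lives, so f = 2^(−3) = 0.125.
Accumulation ratio R = 1/(1 − f) = 1/0.875 = 8/7.
Single-dose peak C₀ = D/Vd = 525/25 = 21 mg/L.
Steady-state peak Cmax,ss = C₀·R = 21 × 8/7 ≈ 24.000 mg/L.
Steady-state trough Cmin,ss = Cmax,ss·f ≈ 24.000 × 0.125 ≈ 3.000 mg/L.

3.0 mg/L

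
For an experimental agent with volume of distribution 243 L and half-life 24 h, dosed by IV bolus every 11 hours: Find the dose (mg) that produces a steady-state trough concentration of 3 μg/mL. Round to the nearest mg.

273 mg

τ/t½ = 11/24 ≈ 0.45833, so f = (1/2)^(11/24) ≈ 0.727827.
Cmin,ss = (D/Vd)·f/(1−f), so D = Cmin,ss·Vd·(1−f)/f.
D = 3 × 243 × (1−f)/f ≈ 3 × 243 × 0.37395 ≈ 272.61 mg.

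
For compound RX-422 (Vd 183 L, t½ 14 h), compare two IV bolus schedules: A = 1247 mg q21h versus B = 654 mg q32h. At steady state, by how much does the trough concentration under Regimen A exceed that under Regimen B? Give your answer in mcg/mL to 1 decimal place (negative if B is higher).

Regimen A: f = (1/2)^(21/14) ≈ 0.3536; Cmin,ss = (1247/183)·f/(1−f) ≈ 3.728 mcg/mL.
Regimen B: f = (1/2)^(32/14) ≈ 0.2051; Cmin,ss = (654/183)·f/(1−f) ≈ 0.922 mcg/mL.
Difference ≈ 3.728 − 0.922 ≈ 2.806 mcg/mL.

2.8 mcg/mL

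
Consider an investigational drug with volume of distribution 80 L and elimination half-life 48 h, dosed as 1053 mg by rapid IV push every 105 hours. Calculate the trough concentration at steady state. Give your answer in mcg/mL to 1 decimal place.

3.7 mcg/mL

Over one 105-h interval, 105/48 ≈ 2.1875 half-lives elapse, leaving f ≈ 0.2195 of each dose.
Single-dose peak C₀ = D/Vd = 1053/80 ≈ 13.162 mcg/mL.
Steady-state trough Cmin,ss = C₀·f/(1−f) ≈ 13.162 × 0.2195/0.7805 ≈ 3.702 mcg/mL.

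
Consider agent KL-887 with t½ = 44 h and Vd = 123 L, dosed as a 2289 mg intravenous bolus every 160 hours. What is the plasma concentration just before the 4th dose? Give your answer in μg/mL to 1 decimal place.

1.6 μg/mL

f = (1/2)^(τ/t½) = (1/2)^(160/44) ≈ 0.0804.
C₀ = D/Vd = 2289/123 ≈ 18.610 μg/mL.
Before the 4th dose, 3 doses have been given. Superposition: Cmin = C₀·(f + f² + … + f^3).
≈ 18.610 × (0.0804 + 0.0065 + 0.0005) ≈ 18.610 × 0.0874 ≈ 1.627 μg/mL.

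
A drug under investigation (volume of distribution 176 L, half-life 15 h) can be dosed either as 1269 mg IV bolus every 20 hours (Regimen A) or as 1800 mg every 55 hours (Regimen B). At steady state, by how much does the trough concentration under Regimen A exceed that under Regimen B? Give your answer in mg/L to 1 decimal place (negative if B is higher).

3.9 mg/L

Regimen A: f = (1/2)^(20/15) ≈ 0.3969; Cmin,ss = (1269/176)·f/(1−f) ≈ 4.745 mg/L.
Regimen B: f = (1/2)^(55/15) ≈ 0.0787; Cmin,ss = (1800/176)·f/(1−f) ≈ 0.874 mg/L.
Difference ≈ 4.745 − 0.874 ≈ 3.871 mg/L.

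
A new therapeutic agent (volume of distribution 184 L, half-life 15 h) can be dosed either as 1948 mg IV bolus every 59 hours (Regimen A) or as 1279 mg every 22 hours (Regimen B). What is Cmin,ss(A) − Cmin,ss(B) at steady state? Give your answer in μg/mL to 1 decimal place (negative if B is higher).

Regimen A: f = (1/2)^(59/15) ≈ 0.0655; Cmin,ss = (1948/184)·f/(1−f) ≈ 0.742 μg/mL.
Regimen B: f = (1/2)^(22/15) ≈ 0.3618; Cmin,ss = (1279/184)·f/(1−f) ≈ 3.941 μg/mL.
Difference ≈ 0.742 − 3.941 ≈ -3.199 μg/mL.

-3.2 μg/mL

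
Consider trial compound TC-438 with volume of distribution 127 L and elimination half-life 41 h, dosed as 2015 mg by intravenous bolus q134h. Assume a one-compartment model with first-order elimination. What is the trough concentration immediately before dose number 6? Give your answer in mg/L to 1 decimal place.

1.8 mg/L

f = (1/2)^(τ/t½) = (1/2)^(134/41) ≈ 0.1038.
C₀ = D/Vd = 2015/127 ≈ 15.866 mg/L.
Before the 6th dose, 5 doses have been given. Superposition: Cmin = C₀·(f + f² + … + f^5).
≈ 15.866 × (0.1038 + 0.0108 + 0.0011 + 0.0001 + 0.0000) ≈ 15.866 × 0.1158 ≈ 1.837 mg/L.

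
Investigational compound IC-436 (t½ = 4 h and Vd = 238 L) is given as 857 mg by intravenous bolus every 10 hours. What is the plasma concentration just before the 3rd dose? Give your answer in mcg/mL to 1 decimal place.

0.7 mcg/mL

f = (1/2)^(τ/t½) = (1/2)^(10/4) ≈ 0.1768.
C₀ = D/Vd = 857/238 ≈ 3.601 mcg/mL.
Before the 3rd dose, 2 doses have been given. Superposition: Cmin = C₀·(f + f²).
≈ 3.601 × (0.1768 + 0.0313) ≈ 3.601 × 0.2081 ≈ 0.749 mcg/mL.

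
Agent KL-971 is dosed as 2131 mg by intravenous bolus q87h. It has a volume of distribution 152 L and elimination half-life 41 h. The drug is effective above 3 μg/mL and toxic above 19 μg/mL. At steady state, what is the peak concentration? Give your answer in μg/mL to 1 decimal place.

Over one 87-h interval, 87/41 ≈ 2.122 half-lives elapse, leaving f ≈ 0.2297 of each dose.
At steady state, accumulation factor R = 1/(1 − e^(−kτ)) ≈ 1.2982.
Single-dose peak C₀ = D/Vd = 2131/152 ≈ 14.020 μg/mL.
Steady-state peak Cmax,ss = C₀·R ≈ 14.020 × 1.2982 ≈ 18.201 μg/mL.
Peak 18.2 μg/mL vs MTC 19 μg/mL: below toxic threshold.

18.2 μg/mL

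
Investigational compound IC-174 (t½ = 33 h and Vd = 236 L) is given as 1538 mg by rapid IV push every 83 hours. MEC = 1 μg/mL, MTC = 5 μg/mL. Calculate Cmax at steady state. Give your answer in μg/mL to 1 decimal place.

7.9 μg/mL

k = ln2/t½ = ln2/33 ≈ 0.021004 h⁻¹; fraction remaining f = e^(−kτ) = e^(−0.021004×83) ≈ 0.1749.
At steady state, accumulation factor R = 1/(1 − e^(−kτ)) ≈ 1.2120.
Single-dose peak C₀ = D/Vd = 1538/236 ≈ 6.517 μg/mL.
Cmax,ss = C₀/(1 − f) ≈ 6.517/0.8251 ≈ 7.898 μg/mL.
Peak 7.9 μg/mL vs MTC 5 μg/mL: exceeds toxic threshold.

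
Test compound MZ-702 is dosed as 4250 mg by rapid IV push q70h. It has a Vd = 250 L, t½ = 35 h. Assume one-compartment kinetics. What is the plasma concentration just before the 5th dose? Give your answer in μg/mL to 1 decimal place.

5.6 μg/mL

f = (1/2)^(τ/t½) = (1/2)^(70/35) ≈ 0.2500.
C₀ = D/Vd = 4250/250 ≈ 17.000 μg/mL.
Before the 5th dose, 4 doses have been given. Superposition: Cmin = C₀·(f + f² + … + f^4).
≈ 17.000 × (0.2500 + 0.0625 + 0.0156 + 0.0039) ≈ 17.000 × 0.3320 ≈ 5.644 μg/mL.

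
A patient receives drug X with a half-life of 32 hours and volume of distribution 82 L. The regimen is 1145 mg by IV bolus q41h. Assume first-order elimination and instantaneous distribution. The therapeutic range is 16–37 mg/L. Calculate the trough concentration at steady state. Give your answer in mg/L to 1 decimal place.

τ/t½ = 41/32 ≈ 1.2812, so fraction remaining f = (1/2)^(41/32) ≈ 0.4114.
Single-dose peak C₀ = D/Vd = 1145/82 ≈ 13.963 mg/L.
Steady-state trough Cmin,ss = C₀·f/(1−f) ≈ 13.963 × 0.4114/0.5886 ≈ 9.759 mg/L.
Trough 9.8 mg/L vs MEC 16 mg/L: subtherapeutic.

9.8 mg/L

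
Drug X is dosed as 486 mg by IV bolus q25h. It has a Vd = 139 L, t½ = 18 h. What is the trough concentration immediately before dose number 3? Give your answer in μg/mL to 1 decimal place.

1.8 μg/mL

f = (1/2)^(τ/t½) = (1/2)^(25/18) ≈ 0.3819.
C₀ = D/Vd = 486/139 ≈ 3.496 μg/mL.
Before the 3rd dose, 2 doses have been given. Superposition: Cmin = C₀·(f + f²).
≈ 3.496 × (0.3819 + 0.1458) ≈ 3.496 × 0.5277 ≈ 1.845 μg/mL.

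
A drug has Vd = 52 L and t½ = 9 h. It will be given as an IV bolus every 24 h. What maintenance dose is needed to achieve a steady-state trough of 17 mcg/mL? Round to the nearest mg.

4729 mg

τ/t½ = 24/9 ≈ 2.6667, so f = (1/2)^(24/9) ≈ 0.157490.
Cmin,ss = (D/Vd)·f/(1−f), so D = Cmin,ss·Vd·(1−f)/f.
D = 17 × 52 × (1−f)/f ≈ 17 × 52 × 5.34961 ≈ 4729.06 mg.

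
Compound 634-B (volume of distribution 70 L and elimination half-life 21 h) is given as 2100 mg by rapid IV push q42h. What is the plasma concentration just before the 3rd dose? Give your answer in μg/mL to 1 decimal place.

f = (1/2)^(τ/t½) = (1/2)^(42/21) ≈ 0.2500.
C₀ = D/Vd = 2100/70 ≈ 30.000 μg/mL.
Before the 3rd dose, 2 doses have been given. Superposition: Cmin = C₀·(f + f²).
≈ 30.000 × (0.2500 + 0.0625) ≈ 30.000 × 0.3125 ≈ 9.375 μg/mL.

9.4 μg/mL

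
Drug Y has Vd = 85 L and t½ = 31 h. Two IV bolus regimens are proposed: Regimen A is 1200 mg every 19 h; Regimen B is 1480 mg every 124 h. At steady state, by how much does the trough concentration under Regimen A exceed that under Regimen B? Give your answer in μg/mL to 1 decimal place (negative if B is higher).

25.5 μg/mL

Regimen A: f = (1/2)^(19/31) ≈ 0.6539; Cmin,ss = (1200/85)·f/(1−f) ≈ 26.673 μg/mL.
Regimen B: f = (1/2)^(124/31) ≈ 0.0625; Cmin,ss = (1480/85)·f/(1−f) ≈ 1.161 μg/mL.
Difference ≈ 26.673 − 1.161 ≈ 25.512 μg/mL.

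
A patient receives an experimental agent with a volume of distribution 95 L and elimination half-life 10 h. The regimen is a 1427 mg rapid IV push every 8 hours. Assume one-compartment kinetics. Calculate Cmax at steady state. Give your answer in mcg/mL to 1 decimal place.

35.3 mcg/mL

Over one 8-h interval, 8/10 ≈ 0.8 half-lives elapse, leaving f ≈ 0.5743 of each dose.
At steady state, accumulation factor R = 1/(1 − e^(−kτ)) ≈ 2.3491.
Single-dose peak C₀ = D/Vd = 1427/95 ≈ 15.021 mcg/mL.
Steady-state peak Cmax,ss = C₀·R ≈ 15.021 × 2.3491 ≈ 35.286 mcg/mL.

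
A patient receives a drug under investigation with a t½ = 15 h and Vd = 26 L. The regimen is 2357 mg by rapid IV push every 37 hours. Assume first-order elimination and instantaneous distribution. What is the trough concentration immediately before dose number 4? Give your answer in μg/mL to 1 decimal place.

19.9 μg/mL

f = (1/2)^(τ/t½) = (1/2)^(37/15) ≈ 0.1809.
C₀ = D/Vd = 2357/26 ≈ 90.654 μg/mL.
Before the 4th dose, 3 doses have been given. Superposition: Cmin = C₀·(f + f² + … + f^3).
≈ 90.654 × (0.1809 + 0.0327 + 0.0059) ≈ 90.654 × 0.2195 ≈ 19.899 μg/mL.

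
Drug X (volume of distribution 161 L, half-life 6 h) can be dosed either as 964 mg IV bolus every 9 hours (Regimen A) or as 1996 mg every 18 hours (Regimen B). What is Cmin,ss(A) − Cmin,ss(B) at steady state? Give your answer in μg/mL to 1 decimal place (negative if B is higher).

Regimen A: f = (1/2)^(9/6) ≈ 0.3536; Cmin,ss = (964/161)·f/(1−f) ≈ 3.275 μg/mL.
Regimen B: f = (1/2)^(18/6) ≈ 0.1250; Cmin,ss = (1996/161)·f/(1−f) ≈ 1.771 μg/mL.
Difference ≈ 3.275 − 1.771 ≈ 1.504 μg/mL.

1.5 μg/mL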